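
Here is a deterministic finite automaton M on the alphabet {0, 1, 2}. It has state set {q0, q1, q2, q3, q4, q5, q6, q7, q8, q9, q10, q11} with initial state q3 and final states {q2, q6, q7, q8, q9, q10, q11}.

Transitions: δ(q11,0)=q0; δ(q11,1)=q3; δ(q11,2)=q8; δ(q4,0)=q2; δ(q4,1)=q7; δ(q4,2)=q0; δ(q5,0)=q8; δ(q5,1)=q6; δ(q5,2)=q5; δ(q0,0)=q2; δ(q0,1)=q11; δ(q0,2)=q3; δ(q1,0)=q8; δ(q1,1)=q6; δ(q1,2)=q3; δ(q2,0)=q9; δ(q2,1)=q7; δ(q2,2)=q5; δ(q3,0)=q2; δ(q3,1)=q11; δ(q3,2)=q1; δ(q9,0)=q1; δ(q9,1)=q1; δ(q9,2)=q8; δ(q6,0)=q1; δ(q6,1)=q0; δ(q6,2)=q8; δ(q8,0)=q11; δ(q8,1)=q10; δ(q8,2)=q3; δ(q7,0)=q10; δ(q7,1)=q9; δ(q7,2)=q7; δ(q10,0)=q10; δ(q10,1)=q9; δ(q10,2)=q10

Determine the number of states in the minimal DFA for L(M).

Reachable states from the start: {q0,q1,q2,q3,q5,q6,q7,q8,q9,q10,q11}. Unreachable: {q4} — drop them.
Start with accepting vs non-accepting: {q2,q6,q7,q8,q9,q10,q11} | {q0,q1,q3,q5}.
Split {q2,q6,q7,q8,q9,q10,q11} by δ(·,0) → {q2,q7,q8,q10} and {q6,q9,q11}.
Split {q2,q7,q8,q10} by δ(·,0) → {q2,q8} and {q7,q10}.
Stable partition: {q2,q8} | {q0,q1,q3,q5} | {q6,q9,q11} | {q7,q10} — 4 equivalence classes.

4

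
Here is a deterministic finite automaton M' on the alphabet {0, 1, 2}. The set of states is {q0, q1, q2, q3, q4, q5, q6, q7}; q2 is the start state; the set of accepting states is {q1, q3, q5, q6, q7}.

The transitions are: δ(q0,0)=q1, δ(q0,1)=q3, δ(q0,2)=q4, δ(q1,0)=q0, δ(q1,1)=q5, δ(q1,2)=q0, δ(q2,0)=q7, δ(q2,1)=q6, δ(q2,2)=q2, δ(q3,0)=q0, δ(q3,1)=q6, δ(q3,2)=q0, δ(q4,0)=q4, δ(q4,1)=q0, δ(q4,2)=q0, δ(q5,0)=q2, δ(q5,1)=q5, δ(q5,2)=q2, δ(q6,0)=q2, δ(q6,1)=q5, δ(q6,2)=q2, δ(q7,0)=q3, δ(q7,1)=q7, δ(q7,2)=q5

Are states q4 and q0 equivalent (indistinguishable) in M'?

Initial partition by acceptance: {q1,q3,q5,q6,q7} | {q0,q2,q4}.
Refine {q1,q3,q5,q6,q7} on symbol 0: members go to different blocks, giving {q1,q3,q5,q6} and {q7}.
Refine {q0,q2,q4} on symbol 0: members go to different blocks, giving {q0} and {q2} and {q4}.
On input 0, block {q1,q3,q5,q6} splits into {q1,q3} and {q5,q6}.
The partition is now stable with 6 blocks: {q1,q3} | {q0} | {q7} | {q2} | {q4} | {q5,q6}.
q4 and q0 end up in different blocks, so they are distinguishable. For instance, the string '0' is accepted from only q0.

No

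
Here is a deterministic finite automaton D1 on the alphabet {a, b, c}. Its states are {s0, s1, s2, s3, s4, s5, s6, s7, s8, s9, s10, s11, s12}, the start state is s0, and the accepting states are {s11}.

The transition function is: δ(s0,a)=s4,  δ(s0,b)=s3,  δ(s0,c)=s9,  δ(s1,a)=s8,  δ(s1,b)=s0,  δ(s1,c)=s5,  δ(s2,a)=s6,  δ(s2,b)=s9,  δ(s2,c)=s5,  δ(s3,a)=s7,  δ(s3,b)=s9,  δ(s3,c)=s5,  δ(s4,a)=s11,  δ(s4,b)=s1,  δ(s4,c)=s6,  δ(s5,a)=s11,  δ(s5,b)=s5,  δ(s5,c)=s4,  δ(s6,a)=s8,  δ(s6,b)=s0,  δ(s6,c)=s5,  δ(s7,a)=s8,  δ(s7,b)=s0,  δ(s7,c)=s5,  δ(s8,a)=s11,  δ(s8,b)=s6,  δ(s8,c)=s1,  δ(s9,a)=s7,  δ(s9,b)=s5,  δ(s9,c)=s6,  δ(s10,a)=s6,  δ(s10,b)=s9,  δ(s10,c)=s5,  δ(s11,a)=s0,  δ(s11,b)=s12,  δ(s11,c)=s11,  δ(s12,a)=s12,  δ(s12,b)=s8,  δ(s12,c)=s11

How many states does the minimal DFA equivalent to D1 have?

States {s2,s10} cannot be reached from the start state, so discard them.
P0 = {s11} | {s0,s1,s3,s4,s5,s6,s7,s8,s9,s12}.
On input a, block {s0,s1,s3,s4,s5,s6,s7,s8,s9,s12} splits into {s0,s1,s3,s6,s7,s9,s12} and {s4,s5,s8}.
On input a, block {s0,s1,s3,s6,s7,s9,s12} splits into {s0,s1,s6,s7} and {s3,s9,s12}.
Refine {s0,s1,s6,s7} on symbol b: members go to different blocks, giving {s1,s6,s7} and {s0}.
Split {s4,s5,s8} by δ(·,b) → {s4,s8} and {s5}.
Refine {s3,s9,s12} on symbol a: members go to different blocks, giving {s3,s9} and {s12}.
On input b, block {s3,s9} splits into {s3} and {s9}.
Stable partition: {s11} | {s1,s6,s7} | {s4,s8} | {s3} | {s0} | {s5} | {s12} | {s9} — 8 equivalence classes.

8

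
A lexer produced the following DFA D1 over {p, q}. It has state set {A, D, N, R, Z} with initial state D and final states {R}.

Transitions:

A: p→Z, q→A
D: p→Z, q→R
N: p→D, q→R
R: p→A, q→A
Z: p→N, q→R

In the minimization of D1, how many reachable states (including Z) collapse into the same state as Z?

Every state is reachable, so we keep all 5.
P0 = {R} | {A,D,N,Z}.
On input q, block {A,D,N,Z} splits into {D,N,Z} and {A}.
Stable partition: {R} | {D,N,Z} | {A} — 3 equivalence classes.
State Z belongs to the block {D,N,Z}, which has 3 states.

3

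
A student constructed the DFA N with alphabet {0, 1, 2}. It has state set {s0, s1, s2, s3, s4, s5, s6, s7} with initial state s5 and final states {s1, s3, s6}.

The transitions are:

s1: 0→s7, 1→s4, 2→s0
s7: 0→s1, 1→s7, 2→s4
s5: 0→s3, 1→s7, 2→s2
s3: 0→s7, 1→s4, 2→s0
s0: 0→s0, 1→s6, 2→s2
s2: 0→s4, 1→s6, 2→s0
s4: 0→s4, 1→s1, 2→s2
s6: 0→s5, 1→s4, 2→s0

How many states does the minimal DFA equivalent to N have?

Every state is reachable, so we keep all 8.
Start with accepting vs non-accepting: {s1,s3,s6} | {s0,s2,s4,s5,s7}.
Refine {s0,s2,s4,s5,s7} on symbol 0: members go to different blocks, giving {s0,s2,s4} and {s5,s7}.
The partition is now stable with 3 blocks: {s1,s3,s6} | {s0,s2,s4} | {s5,s7}.

3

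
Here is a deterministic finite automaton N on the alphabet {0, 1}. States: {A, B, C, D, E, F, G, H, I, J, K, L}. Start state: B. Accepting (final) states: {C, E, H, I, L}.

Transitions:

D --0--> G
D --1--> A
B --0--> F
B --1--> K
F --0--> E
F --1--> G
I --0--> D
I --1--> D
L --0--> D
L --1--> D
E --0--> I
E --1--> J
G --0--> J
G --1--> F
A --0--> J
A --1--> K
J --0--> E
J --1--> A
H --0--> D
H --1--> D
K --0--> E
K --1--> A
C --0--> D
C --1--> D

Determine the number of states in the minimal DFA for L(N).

States {C,H,L} cannot be reached from the start state, so discard them.
P0 = {E,I} | {A,B,D,F,G,J,K}.
Refine {E,I} on symbol 0: members go to different blocks, giving {E} and {I}.
Split {A,B,D,F,G,J,K} by δ(·,0) → {A,B,D,G} and {F,J,K}.
Split {A,B,D,G} by δ(·,0) → {A,B,G} and {D}.
The partition is now stable with 5 blocks: {E} | {A,B,G} | {I} | {F,J,K} | {D}.

5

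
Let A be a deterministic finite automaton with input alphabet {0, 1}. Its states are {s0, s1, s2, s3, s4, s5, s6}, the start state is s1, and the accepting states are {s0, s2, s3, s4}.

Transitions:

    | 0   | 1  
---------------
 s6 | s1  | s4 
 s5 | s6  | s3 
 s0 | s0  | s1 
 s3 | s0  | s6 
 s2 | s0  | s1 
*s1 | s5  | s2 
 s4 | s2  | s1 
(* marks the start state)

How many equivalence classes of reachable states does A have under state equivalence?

Start with accepting vs non-accepting: {s0,s2,s3,s4} | {s1,s5,s6}.
Stable partition: {s0,s2,s3,s4} | {s1,s5,s6} — 2 equivalence classes.

2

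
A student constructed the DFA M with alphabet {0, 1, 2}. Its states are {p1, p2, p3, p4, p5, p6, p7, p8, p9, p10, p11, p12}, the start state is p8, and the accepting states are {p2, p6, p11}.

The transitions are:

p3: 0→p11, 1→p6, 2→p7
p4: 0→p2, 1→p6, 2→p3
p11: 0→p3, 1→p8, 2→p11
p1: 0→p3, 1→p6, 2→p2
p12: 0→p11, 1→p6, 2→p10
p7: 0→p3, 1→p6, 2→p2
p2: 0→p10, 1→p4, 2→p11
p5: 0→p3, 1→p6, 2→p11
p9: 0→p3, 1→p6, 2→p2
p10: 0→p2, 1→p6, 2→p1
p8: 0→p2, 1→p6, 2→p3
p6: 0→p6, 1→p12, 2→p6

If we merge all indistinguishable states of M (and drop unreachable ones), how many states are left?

5

Reachable states from the start: {p1,p2,p3,p4,p6,p7,p8,p10,p11,p12}. Unreachable: {p5,p9} — drop them.
P0 = {p2,p6,p11} | {p1,p3,p4,p7,p8,p10,p12}.
Refine {p2,p6,p11} on symbol 0: members go to different blocks, giving {p2,p11} and {p6}.
On input 0, block {p1,p3,p4,p7,p8,p10,p12} splits into {p3,p4,p8,p10,p12} and {p1,p7}.
On input 2, block {p3,p4,p8,p10,p12} splits into {p4,p8,p12} and {p3,p10}.
No further refinement is possible. Final partition (5 blocks): {p2,p11} | {p4,p8,p12} | {p6} | {p1,p7} | {p3,p10}.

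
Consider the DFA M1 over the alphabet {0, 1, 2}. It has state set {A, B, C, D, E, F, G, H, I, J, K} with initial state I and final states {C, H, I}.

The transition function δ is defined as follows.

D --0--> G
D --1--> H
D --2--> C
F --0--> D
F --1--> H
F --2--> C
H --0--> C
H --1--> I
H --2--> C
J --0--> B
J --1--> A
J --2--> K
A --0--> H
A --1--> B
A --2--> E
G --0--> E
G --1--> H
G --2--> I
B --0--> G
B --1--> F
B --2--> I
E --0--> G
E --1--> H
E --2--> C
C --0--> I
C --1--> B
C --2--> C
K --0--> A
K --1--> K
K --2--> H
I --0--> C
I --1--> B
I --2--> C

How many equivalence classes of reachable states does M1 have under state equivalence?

4

States {A,J,K} cannot be reached from the start state, so discard them.
Initial partition by acceptance: {C,H,I} | {B,D,E,F,G}.
Split {C,H,I} by δ(·,1) → {C,I} and {H}.
Refine {B,D,E,F,G} on symbol 1: members go to different blocks, giving {D,E,F,G} and {B}.
No further refinement is possible. Final partition (4 blocks): {C,I} | {D,E,F,G} | {H} | {B}.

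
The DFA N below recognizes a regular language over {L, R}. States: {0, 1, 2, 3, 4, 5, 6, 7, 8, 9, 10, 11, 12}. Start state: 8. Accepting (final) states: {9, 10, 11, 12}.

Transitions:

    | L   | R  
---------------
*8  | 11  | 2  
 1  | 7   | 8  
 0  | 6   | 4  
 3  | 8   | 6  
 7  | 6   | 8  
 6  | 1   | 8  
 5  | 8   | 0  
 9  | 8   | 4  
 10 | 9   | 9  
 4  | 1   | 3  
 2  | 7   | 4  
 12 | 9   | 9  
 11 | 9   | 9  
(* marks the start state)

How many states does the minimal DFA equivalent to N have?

Reachable states from the start: {1,2,3,4,6,7,8,9,11}. Unreachable: {0,5,10,12} — drop them.
P0 = {9,11} | {1,2,3,4,6,7,8}.
Refine {9,11} on symbol L: members go to different blocks, giving {9} and {11}.
Split {1,2,3,4,6,7,8} by δ(·,L) → {1,2,3,4,6,7} and {8}.
On input L, block {1,2,3,4,6,7} splits into {1,2,4,6,7} and {3}.
Split {1,2,4,6,7} by δ(·,R) → {1,6,7} and {2} and {4}.
No further refinement is possible. Final partition (7 blocks): {9} | {1,6,7} | {11} | {8} | {3} | {2} | {4}.

7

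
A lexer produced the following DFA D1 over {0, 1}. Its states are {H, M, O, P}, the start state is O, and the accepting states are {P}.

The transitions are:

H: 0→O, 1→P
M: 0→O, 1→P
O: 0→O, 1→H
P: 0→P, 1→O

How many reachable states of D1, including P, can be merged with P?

First remove the unreachable states {M}; 3 states remain.
Start with accepting vs non-accepting: {P} | {H,O}.
On input 1, block {H,O} splits into {O} and {H}.
No further refinement is possible. Final partition (3 blocks): {P} | {O} | {H}.
The equivalence class containing P is {P}, of size 1.

1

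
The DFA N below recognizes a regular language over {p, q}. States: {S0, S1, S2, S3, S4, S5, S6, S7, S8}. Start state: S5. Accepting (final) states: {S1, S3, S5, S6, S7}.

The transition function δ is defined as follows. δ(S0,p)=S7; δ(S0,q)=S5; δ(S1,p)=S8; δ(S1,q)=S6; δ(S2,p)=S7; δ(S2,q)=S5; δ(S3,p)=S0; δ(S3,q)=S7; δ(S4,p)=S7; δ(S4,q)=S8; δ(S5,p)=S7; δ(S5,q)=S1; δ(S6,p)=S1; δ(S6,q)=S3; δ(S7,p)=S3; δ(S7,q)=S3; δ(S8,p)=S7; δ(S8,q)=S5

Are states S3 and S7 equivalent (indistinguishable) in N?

States {S2,S4} cannot be reached from the start state, so discard them.
Start with accepting vs non-accepting: {S1,S3,S5,S6,S7} | {S0,S8}.
Split {S1,S3,S5,S6,S7} by δ(·,p) → {S5,S6,S7} and {S1,S3}.
On input p, block {S5,S6,S7} splits into {S6,S7} and {S5}.
No further refinement is possible. Final partition (4 blocks): {S6,S7} | {S0,S8} | {S1,S3} | {S5}.
S3 and S7 end up in different blocks, so they are distinguishable. For instance, the string 'p' is accepted from only S7.

No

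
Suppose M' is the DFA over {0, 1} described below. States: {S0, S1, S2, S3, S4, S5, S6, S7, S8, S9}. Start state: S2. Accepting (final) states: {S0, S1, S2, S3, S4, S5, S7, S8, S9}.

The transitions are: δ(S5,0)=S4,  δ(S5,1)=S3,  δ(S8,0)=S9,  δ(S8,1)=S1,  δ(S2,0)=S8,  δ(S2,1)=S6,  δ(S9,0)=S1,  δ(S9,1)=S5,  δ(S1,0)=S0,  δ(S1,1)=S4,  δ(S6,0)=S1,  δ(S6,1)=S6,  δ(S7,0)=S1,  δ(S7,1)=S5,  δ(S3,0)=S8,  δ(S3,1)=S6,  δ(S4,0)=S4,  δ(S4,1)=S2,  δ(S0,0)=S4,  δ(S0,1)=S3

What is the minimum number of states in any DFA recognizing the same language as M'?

6

Reachable states from the start: {S0,S1,S2,S3,S4,S5,S6,S8,S9}. Unreachable: {S7} — drop them.
P0 = {S0,S1,S2,S3,S4,S5,S8,S9} | {S6}.
Split {S0,S1,S2,S3,S4,S5,S8,S9} by δ(·,1) → {S0,S1,S4,S5,S8,S9} and {S2,S3}.
On input 1, block {S0,S1,S4,S5,S8,S9} splits into {S0,S4,S5} and {S1,S8,S9}.
On input 0, block {S1,S8,S9} splits into {S8,S9} and {S1}.
Split {S8,S9} by δ(·,0) → {S8} and {S9}.
The partition is now stable with 6 blocks: {S0,S4,S5} | {S6} | {S2,S3} | {S8} | {S1} | {S9}.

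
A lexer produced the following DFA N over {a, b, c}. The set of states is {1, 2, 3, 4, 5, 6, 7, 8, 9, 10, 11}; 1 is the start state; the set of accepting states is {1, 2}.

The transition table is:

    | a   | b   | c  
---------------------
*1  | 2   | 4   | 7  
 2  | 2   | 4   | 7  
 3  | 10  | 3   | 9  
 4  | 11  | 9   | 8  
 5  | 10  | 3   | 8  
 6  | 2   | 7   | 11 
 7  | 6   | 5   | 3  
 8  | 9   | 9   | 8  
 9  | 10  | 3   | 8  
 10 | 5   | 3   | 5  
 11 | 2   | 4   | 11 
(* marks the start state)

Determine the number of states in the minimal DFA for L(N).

P0 = {1,2} | {3,4,5,6,7,8,9,10,11}.
Split {3,4,5,6,7,8,9,10,11} by δ(·,a) → {3,4,5,7,8,9,10} and {6,11}.
Split {3,4,5,7,8,9,10} by δ(·,a) → {3,5,8,9,10} and {4,7}.
The partition is now stable with 4 blocks: {1,2} | {3,5,8,9,10} | {6,11} | {4,7}.

4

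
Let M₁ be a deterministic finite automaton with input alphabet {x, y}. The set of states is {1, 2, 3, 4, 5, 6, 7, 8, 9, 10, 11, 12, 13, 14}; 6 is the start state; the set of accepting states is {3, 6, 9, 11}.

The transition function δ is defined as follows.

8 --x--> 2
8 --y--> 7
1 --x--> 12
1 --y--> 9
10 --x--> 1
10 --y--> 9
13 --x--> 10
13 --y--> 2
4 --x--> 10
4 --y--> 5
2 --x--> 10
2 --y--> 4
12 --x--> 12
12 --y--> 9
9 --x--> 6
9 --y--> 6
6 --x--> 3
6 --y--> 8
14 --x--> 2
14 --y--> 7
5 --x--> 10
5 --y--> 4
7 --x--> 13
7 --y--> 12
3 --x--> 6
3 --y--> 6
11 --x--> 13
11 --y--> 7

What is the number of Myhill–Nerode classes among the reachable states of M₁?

6

Reachable states from the start: {1,2,3,4,5,6,7,8,9,10,12,13}. Unreachable: {11,14} — drop them.
Initial partition by acceptance: {3,6,9} | {1,2,4,5,7,8,10,12,13}.
Split {3,6,9} by δ(·,y) → {3,9} and {6}.
On input y, block {1,2,4,5,7,8,10,12,13} splits into {2,4,5,7,8,13} and {1,10,12}.
Split {2,4,5,7,8,13} by δ(·,x) → {2,4,5,13} and {7,8}.
Refine {7,8} on symbol y: members go to different blocks, giving {7} and {8}.
The partition is now stable with 6 blocks: {3,9} | {2,4,5,13} | {6} | {1,10,12} | {7} | {8}.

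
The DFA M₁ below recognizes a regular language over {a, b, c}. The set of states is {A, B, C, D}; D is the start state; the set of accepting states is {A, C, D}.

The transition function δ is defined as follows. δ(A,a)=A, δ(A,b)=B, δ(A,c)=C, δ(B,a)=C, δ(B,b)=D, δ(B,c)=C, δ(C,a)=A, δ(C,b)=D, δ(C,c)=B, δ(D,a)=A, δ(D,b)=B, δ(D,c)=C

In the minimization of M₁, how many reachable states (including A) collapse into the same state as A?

2

All states are reachable from the start state.
Initial partition by acceptance: {A,C,D} | {B}.
Refine {A,C,D} on symbol b: members go to different blocks, giving {A,D} and {C}.
Stable partition: {A,D} | {B} | {C} — 3 equivalence classes.
State A belongs to the block {A,D}, which has 2 states.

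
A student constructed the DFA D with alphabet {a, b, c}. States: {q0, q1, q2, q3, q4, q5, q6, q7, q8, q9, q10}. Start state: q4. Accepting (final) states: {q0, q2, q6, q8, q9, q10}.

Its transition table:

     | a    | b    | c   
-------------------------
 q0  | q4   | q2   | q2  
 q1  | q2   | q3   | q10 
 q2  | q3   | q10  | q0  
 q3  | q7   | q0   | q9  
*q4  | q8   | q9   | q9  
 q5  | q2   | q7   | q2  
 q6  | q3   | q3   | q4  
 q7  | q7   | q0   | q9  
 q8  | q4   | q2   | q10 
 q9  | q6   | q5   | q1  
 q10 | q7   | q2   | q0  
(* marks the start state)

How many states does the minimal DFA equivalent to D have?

P0 = {q0,q2,q6,q8,q9,q10} | {q1,q3,q4,q5,q7}.
Refine {q0,q2,q6,q8,q9,q10} on symbol a: members go to different blocks, giving {q0,q2,q6,q8,q10} and {q9}.
Split {q0,q2,q6,q8,q10} by δ(·,b) → {q0,q2,q8,q10} and {q6}.
Refine {q1,q3,q4,q5,q7} on symbol a: members go to different blocks, giving {q1,q4,q5} and {q3,q7}.
Split {q0,q2,q8,q10} by δ(·,a) → {q0,q8} and {q2,q10}.
Split {q1,q4,q5} by δ(·,a) → {q1,q5} and {q4}.
The partition is now stable with 7 blocks: {q0,q8} | {q1,q5} | {q9} | {q6} | {q3,q7} | {q2,q10} | {q4}.

7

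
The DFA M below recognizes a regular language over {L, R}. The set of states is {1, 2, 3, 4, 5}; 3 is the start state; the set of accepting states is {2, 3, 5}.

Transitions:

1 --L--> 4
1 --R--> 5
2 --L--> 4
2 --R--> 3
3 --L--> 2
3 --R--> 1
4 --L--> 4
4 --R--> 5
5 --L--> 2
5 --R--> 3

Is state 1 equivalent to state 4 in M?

Yes

Start with accepting vs non-accepting: {2,3,5} | {1,4}.
Split {2,3,5} by δ(·,L) → {3,5} and {2}.
Split {3,5} by δ(·,R) → {3} and {5}.
No further refinement is possible. Final partition (4 blocks): {3} | {1,4} | {2} | {5}.
1 and 4 lie in the same block of the stable partition, so they are equivalent — no string distinguishes them.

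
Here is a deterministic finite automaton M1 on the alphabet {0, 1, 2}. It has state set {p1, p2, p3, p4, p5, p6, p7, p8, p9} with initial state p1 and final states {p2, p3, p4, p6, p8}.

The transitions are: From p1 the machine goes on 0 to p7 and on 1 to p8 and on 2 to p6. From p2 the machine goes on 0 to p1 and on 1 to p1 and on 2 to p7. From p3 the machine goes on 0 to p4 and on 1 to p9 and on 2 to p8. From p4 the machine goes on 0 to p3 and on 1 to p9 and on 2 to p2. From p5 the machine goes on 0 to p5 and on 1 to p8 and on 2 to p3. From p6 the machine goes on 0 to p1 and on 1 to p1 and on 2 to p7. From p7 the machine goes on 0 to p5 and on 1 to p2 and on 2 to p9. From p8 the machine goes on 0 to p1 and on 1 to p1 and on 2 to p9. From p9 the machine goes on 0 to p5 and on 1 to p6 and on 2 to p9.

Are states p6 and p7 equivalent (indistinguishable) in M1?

Start with accepting vs non-accepting: {p2,p3,p4,p6,p8} | {p1,p5,p7,p9}.
On input 0, block {p2,p3,p4,p6,p8} splits into {p2,p6,p8} and {p3,p4}.
On input 2, block {p1,p5,p7,p9} splits into {p7,p9} and {p1} and {p5}.
Stable partition: {p2,p6,p8} | {p7,p9} | {p3,p4} | {p1} | {p5} — 5 equivalence classes.
p6 and p7 end up in different blocks, so they are distinguishable. For instance, the string 'ε' is accepted from only p6.

No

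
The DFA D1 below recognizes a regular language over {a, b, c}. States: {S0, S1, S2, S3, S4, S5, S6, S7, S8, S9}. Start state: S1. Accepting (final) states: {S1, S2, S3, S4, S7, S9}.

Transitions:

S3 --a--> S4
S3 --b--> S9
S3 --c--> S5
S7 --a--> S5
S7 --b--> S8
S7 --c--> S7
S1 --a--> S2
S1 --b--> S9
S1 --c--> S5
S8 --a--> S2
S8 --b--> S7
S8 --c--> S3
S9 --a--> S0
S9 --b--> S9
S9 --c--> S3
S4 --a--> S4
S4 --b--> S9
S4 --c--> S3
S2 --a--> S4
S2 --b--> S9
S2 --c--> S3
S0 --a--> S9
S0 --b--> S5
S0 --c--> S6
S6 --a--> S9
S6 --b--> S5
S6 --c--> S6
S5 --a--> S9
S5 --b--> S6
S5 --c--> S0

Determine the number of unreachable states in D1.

2

BFS from S1 reaches {S0, S1, S2, S3, S4, S5, S6, S9}; the 2 state(s) S7, S8 are never visited.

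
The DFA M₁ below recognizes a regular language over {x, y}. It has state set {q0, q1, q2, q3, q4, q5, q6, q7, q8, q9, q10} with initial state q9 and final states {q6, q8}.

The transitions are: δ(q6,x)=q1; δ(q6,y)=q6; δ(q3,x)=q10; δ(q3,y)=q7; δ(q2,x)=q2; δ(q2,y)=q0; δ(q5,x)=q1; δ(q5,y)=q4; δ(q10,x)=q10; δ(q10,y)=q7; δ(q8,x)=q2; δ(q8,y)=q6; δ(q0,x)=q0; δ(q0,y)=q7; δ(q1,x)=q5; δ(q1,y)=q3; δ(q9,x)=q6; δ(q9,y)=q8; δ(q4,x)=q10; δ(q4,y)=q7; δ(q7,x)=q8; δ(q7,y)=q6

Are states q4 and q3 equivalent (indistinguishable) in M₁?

Start with accepting vs non-accepting: {q6,q8} | {q0,q1,q2,q3,q4,q5,q7,q9,q10}.
Split {q0,q1,q2,q3,q4,q5,q7,q9,q10} by δ(·,x) → {q0,q1,q2,q3,q4,q5,q10} and {q7,q9}.
Refine {q0,q1,q2,q3,q4,q5,q10} on symbol y: members go to different blocks, giving {q0,q3,q4,q10} and {q1,q2,q5}.
Stable partition: {q6,q8} | {q0,q3,q4,q10} | {q7,q9} | {q1,q2,q5} — 4 equivalence classes.
q4 and q3 lie in the same block of the stable partition, so they are equivalent — no string distinguishes them.

Yes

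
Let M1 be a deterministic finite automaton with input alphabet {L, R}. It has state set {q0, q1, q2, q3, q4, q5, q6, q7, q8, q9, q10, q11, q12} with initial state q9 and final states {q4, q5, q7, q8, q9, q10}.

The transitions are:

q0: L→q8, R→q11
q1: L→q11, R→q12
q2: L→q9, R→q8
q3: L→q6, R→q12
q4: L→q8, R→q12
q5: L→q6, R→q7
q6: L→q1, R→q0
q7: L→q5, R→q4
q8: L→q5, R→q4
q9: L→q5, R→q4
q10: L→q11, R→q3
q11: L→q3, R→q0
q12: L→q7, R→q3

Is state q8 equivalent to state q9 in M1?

Yes

Reachable states from the start: {q0,q1,q3,q4,q5,q6,q7,q8,q9,q11,q12}. Unreachable: {q2,q10} — drop them.
Initial partition by acceptance: {q4,q5,q7,q8,q9} | {q0,q1,q3,q6,q11,q12}.
Split {q4,q5,q7,q8,q9} by δ(·,L) → {q4,q7,q8,q9} and {q5}.
On input L, block {q4,q7,q8,q9} splits into {q7,q8,q9} and {q4}.
Split {q0,q1,q3,q6,q11,q12} by δ(·,L) → {q1,q3,q6,q11} and {q0,q12}.
No further refinement is possible. Final partition (5 blocks): {q7,q8,q9} | {q1,q3,q6,q11} | {q5} | {q4} | {q0,q12}.
q8 and q9 lie in the same block of the stable partition, so they are equivalent — no string distinguishes them.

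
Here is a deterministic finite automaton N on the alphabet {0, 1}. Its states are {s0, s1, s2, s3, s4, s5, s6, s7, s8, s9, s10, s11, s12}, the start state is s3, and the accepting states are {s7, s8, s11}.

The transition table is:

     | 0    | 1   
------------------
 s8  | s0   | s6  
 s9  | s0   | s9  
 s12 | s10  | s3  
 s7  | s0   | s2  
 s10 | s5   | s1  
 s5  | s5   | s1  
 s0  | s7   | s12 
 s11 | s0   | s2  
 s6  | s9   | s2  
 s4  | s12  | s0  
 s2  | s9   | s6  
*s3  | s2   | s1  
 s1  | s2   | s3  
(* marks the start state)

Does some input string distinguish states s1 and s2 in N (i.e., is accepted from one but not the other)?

Yes

Reachable states from the start: {s0,s1,s2,s3,s5,s6,s7,s9,s10,s12}. Unreachable: {s4,s8,s11} — drop them.
P0 = {s7} | {s0,s1,s2,s3,s5,s6,s9,s10,s12}.
Split {s0,s1,s2,s3,s5,s6,s9,s10,s12} by δ(·,0) → {s1,s2,s3,s5,s6,s9,s10,s12} and {s0}.
Refine {s1,s2,s3,s5,s6,s9,s10,s12} on symbol 0: members go to different blocks, giving {s1,s2,s3,s5,s6,s10,s12} and {s9}.
On input 0, block {s1,s2,s3,s5,s6,s10,s12} splits into {s1,s3,s5,s10,s12} and {s2,s6}.
Split {s1,s3,s5,s10,s12} by δ(·,0) → {s5,s10,s12} and {s1,s3}.
Stable partition: {s7} | {s5,s10,s12} | {s0} | {s9} | {s2,s6} | {s1,s3} — 6 equivalence classes.
s1 and s2 end up in different blocks, so they are distinguishable. For instance, the string '000' is accepted from only s2.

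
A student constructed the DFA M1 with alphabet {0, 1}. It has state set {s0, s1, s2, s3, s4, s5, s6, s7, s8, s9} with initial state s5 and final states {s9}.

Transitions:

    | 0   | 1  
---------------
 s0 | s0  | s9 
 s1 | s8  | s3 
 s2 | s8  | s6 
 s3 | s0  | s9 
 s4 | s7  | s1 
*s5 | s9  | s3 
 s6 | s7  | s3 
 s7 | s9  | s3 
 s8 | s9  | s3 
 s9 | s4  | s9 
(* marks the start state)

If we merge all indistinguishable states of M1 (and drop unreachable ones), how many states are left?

5

First remove the unreachable states {s2,s6}; 8 states remain.
Initial partition by acceptance: {s9} | {s0,s1,s3,s4,s5,s7,s8}.
Refine {s0,s1,s3,s4,s5,s7,s8} on symbol 0: members go to different blocks, giving {s0,s1,s3,s4} and {s5,s7,s8}.
Split {s0,s1,s3,s4} by δ(·,0) → {s0,s3} and {s1,s4}.
Refine {s1,s4} on symbol 1: members go to different blocks, giving {s1} and {s4}.
No further refinement is possible. Final partition (5 blocks): {s9} | {s0,s3} | {s5,s7,s8} | {s1} | {s4}.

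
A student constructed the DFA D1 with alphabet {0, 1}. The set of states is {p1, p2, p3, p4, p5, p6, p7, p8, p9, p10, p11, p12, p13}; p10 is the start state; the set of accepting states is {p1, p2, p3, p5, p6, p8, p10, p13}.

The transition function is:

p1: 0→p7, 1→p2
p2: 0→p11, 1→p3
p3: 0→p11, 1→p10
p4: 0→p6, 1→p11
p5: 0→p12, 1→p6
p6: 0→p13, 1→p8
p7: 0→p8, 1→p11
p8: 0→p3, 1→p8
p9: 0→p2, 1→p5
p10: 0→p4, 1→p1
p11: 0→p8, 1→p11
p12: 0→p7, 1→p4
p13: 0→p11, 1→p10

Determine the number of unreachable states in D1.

No path from p10 leads to p5, p9, p12; the other 10 states are all reachable.

3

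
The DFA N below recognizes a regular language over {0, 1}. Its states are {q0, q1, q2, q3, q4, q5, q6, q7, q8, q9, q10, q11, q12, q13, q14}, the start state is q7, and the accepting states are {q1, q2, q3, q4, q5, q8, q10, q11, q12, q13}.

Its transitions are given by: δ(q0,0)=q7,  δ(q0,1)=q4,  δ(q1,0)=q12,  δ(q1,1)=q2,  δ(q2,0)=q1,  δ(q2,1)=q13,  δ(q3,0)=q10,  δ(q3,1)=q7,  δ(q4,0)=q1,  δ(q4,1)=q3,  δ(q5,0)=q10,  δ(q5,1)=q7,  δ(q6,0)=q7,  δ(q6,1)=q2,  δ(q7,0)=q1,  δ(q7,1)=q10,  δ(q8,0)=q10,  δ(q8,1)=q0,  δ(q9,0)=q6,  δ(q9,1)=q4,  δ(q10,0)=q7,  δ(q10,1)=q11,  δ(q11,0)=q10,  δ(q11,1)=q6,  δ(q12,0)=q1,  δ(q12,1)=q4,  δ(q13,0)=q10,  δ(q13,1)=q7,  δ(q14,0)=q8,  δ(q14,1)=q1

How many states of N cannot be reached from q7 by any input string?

5

BFS from q7 reaches {q1, q2, q3, q4, q6, q7, q10, q11, q12, q13}; the 5 state(s) q0, q5, q8, q9, q14 are never visited.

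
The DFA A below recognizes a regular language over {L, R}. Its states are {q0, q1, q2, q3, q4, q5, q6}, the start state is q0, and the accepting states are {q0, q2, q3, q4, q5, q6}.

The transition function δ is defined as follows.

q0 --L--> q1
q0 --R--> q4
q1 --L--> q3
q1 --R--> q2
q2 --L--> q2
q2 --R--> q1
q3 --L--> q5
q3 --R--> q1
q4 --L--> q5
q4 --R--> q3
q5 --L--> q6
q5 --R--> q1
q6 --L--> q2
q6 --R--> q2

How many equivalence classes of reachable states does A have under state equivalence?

7

Every state is reachable, so we keep all 7.
P0 = {q0,q2,q3,q4,q5,q6} | {q1}.
Split {q0,q2,q3,q4,q5,q6} by δ(·,L) → {q2,q3,q4,q5,q6} and {q0}.
On input R, block {q2,q3,q4,q5,q6} splits into {q2,q3,q5} and {q4,q6}.
On input L, block {q2,q3,q5} splits into {q2,q3} and {q5}.
On input L, block {q2,q3} splits into {q2} and {q3}.
On input L, block {q4,q6} splits into {q4} and {q6}.
No further refinement is possible. Final partition (7 blocks): {q2} | {q1} | {q0} | {q4} | {q5} | {q3} | {q6}.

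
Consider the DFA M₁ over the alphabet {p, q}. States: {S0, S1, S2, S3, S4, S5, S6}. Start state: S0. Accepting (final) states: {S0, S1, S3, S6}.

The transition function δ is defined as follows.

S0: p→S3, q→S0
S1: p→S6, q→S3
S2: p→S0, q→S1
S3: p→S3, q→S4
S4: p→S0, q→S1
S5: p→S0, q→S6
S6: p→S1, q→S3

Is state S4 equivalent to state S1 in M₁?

First remove the unreachable states {S2,S5}; 5 states remain.
P0 = {S0,S1,S3,S6} | {S4}.
On input q, block {S0,S1,S3,S6} splits into {S0,S1,S6} and {S3}.
Refine {S0,S1,S6} on symbol p: members go to different blocks, giving {S1,S6} and {S0}.
No further refinement is possible. Final partition (4 blocks): {S1,S6} | {S4} | {S3} | {S0}.
S4 and S1 end up in different blocks, so they are distinguishable. For instance, the string 'ε' is accepted from only S1.

No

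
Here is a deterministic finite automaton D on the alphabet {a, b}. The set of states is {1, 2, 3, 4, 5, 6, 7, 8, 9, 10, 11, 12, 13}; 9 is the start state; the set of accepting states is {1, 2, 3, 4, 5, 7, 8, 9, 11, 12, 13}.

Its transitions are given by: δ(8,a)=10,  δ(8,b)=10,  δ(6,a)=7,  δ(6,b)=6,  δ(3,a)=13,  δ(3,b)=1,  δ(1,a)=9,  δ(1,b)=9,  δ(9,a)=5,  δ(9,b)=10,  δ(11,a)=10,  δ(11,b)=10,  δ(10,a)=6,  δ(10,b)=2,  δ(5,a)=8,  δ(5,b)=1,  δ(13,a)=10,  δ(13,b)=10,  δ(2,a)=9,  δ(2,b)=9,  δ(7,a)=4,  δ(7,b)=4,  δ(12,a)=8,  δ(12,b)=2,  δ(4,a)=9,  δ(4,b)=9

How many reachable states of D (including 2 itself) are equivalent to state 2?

Reachable states from the start: {1,2,4,5,6,7,8,9,10}. Unreachable: {3,11,12,13} — drop them.
Initial partition by acceptance: {1,2,4,5,7,8,9} | {6,10}.
On input a, block {1,2,4,5,7,8,9} splits into {1,2,4,5,7,9} and {8}.
On input a, block {1,2,4,5,7,9} splits into {1,2,4,7,9} and {5}.
Split {1,2,4,7,9} by δ(·,a) → {1,2,4,7} and {9}.
On input a, block {1,2,4,7} splits into {1,2,4} and {7}.
On input a, block {6,10} splits into {6} and {10}.
The partition is now stable with 7 blocks: {1,2,4} | {6} | {8} | {5} | {9} | {7} | {10}.
State 2 belongs to the block {1,2,4}, which has 3 states.

3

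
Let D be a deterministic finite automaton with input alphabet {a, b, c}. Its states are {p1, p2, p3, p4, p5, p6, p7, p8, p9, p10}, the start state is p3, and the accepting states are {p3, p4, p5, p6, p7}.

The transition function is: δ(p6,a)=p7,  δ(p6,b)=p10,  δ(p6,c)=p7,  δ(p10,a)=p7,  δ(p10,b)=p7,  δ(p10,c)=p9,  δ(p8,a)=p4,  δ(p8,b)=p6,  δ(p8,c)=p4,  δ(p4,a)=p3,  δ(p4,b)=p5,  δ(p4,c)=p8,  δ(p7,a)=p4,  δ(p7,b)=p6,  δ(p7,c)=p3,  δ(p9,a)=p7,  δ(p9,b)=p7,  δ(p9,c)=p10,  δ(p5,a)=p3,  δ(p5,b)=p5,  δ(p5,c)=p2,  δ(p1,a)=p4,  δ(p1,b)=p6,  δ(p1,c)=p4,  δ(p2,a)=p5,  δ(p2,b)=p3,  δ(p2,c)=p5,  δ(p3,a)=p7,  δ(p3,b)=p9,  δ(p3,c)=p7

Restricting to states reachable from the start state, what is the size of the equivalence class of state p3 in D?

2

First remove the unreachable states {p1}; 9 states remain.
P0 = {p3,p4,p5,p6,p7} | {p2,p8,p9,p10}.
Split {p3,p4,p5,p6,p7} by δ(·,b) → {p4,p5,p7} and {p3,p6}.
On input a, block {p4,p5,p7} splits into {p4,p5} and {p7}.
Refine {p2,p8,p9,p10} on symbol a: members go to different blocks, giving {p2,p8} and {p9,p10}.
The partition is now stable with 5 blocks: {p4,p5} | {p2,p8} | {p3,p6} | {p7} | {p9,p10}.
State p3 belongs to the block {p3,p6}, which has 2 states.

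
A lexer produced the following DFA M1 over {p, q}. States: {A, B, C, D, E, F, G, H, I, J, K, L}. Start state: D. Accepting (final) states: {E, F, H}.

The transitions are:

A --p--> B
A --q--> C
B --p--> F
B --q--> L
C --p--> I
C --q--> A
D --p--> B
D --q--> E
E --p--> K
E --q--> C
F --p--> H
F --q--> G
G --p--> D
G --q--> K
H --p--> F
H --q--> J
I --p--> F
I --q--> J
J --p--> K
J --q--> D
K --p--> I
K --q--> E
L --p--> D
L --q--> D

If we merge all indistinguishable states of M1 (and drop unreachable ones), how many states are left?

6

Every state is reachable, so we keep all 12.
P0 = {E,F,H} | {A,B,C,D,G,I,J,K,L}.
Refine {E,F,H} on symbol p: members go to different blocks, giving {F,H} and {E}.
Split {A,B,C,D,G,I,J,K,L} by δ(·,p) → {A,C,D,G,J,K,L} and {B,I}.
Refine {A,C,D,G,J,K,L} on symbol p: members go to different blocks, giving {A,C,D,K} and {G,J,L}.
On input q, block {A,C,D,K} splits into {A,C} and {D,K}.
Stable partition: {F,H} | {A,C} | {E} | {B,I} | {G,J,L} | {D,K} — 6 equivalence classes.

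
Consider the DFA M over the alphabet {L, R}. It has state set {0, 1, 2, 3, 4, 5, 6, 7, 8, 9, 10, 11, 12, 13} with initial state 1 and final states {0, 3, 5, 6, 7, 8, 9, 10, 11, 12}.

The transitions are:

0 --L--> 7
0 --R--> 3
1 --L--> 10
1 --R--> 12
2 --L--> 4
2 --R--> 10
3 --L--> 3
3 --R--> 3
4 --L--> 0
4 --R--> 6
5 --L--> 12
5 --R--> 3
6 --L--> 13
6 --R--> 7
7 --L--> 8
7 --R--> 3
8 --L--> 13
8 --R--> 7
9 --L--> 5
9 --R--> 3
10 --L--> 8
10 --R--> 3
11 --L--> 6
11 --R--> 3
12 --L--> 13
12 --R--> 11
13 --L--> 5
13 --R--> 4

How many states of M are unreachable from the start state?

No path from 1 leads to 2, 9; the other 12 states are all reachable.

2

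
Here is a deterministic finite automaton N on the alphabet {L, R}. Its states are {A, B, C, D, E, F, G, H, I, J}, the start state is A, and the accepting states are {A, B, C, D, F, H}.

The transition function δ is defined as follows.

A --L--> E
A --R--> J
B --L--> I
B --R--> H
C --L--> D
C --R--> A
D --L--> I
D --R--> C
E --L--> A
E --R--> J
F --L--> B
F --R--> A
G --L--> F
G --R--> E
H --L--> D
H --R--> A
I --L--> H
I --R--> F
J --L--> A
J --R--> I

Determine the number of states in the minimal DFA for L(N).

6

States {G} cannot be reached from the start state, so discard them.
Initial partition by acceptance: {A,B,C,D,F,H} | {E,I,J}.
On input L, block {A,B,C,D,F,H} splits into {A,B,D} and {C,F,H}.
Split {A,B,D} by δ(·,R) → {B,D} and {A}.
Split {E,I,J} by δ(·,L) → {E,J} and {I}.
On input R, block {E,J} splits into {E} and {J}.
Stable partition: {B,D} | {E} | {C,F,H} | {A} | {I} | {J} — 6 equivalence classes.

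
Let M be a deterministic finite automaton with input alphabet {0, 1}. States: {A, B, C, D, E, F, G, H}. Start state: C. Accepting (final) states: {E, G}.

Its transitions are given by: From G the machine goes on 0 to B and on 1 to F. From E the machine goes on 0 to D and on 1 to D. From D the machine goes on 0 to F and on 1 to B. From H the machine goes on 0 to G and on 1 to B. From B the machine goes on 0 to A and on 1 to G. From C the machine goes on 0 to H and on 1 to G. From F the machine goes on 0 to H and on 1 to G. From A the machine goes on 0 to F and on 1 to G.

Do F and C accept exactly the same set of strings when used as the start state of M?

Yes

First remove the unreachable states {D,E}; 6 states remain.
Start with accepting vs non-accepting: {G} | {A,B,C,F,H}.
On input 0, block {A,B,C,F,H} splits into {A,B,C,F} and {H}.
Split {A,B,C,F} by δ(·,0) → {A,B} and {C,F}.
Refine {A,B} on symbol 0: members go to different blocks, giving {A} and {B}.
Stable partition: {G} | {A} | {H} | {C,F} | {B} — 5 equivalence classes.
F and C lie in the same block of the stable partition, so they are equivalent — no string distinguishes them.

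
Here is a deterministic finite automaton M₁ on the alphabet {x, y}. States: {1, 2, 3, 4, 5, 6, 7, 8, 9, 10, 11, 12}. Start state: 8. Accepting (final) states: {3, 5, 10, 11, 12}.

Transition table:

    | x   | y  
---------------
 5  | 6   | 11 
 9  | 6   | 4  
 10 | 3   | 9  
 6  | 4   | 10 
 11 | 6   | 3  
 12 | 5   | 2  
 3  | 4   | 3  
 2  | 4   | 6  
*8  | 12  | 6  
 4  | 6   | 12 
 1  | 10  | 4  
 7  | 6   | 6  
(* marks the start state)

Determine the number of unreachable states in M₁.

BFS from 8 reaches {2, 3, 4, 5, 6, 8, 9, 10, 11, 12}; the 2 state(s) 1, 7 are never visited.

2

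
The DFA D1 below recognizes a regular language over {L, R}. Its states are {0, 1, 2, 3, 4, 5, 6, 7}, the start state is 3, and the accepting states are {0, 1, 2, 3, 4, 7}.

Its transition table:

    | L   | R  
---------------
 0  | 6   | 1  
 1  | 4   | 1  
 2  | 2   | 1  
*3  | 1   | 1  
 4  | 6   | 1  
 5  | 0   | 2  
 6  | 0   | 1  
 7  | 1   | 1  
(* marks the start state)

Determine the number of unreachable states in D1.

3

No path from 3 leads to 2, 5, 7; the other 5 states are all reachable.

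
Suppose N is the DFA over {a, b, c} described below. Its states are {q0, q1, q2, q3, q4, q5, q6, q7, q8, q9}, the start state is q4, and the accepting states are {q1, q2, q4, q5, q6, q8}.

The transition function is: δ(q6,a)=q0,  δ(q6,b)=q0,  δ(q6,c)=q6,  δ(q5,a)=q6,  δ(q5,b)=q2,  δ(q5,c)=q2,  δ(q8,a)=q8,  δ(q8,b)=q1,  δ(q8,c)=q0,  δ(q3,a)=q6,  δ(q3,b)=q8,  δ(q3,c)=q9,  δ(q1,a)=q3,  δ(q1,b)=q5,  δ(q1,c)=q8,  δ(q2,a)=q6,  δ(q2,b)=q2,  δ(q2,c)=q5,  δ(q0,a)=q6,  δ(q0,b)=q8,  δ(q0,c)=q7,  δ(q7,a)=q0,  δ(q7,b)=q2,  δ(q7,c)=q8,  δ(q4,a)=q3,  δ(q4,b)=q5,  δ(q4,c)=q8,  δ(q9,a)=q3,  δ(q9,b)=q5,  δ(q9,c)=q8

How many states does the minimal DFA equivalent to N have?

6

Every state is reachable, so we keep all 10.
Start with accepting vs non-accepting: {q1,q2,q4,q5,q6,q8} | {q0,q3,q7,q9}.
Split {q1,q2,q4,q5,q6,q8} by δ(·,a) → {q1,q4,q6} and {q2,q5,q8}.
Split {q1,q4,q6} by δ(·,b) → {q1,q4} and {q6}.
Refine {q0,q3,q7,q9} on symbol a: members go to different blocks, giving {q0,q3} and {q7,q9}.
Refine {q2,q5,q8} on symbol a: members go to different blocks, giving {q2,q5} and {q8}.
The partition is now stable with 6 blocks: {q1,q4} | {q0,q3} | {q2,q5} | {q6} | {q7,q9} | {q8}.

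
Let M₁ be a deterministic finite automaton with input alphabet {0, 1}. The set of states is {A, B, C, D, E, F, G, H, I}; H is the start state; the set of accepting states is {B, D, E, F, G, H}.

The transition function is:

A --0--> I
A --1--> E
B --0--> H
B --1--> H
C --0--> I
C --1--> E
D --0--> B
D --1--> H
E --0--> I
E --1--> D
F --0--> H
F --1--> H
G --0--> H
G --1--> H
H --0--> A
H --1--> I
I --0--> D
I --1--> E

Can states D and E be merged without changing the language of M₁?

No

First remove the unreachable states {C,F,G}; 6 states remain.
P0 = {B,D,E,H} | {A,I}.
Refine {B,D,E,H} on symbol 0: members go to different blocks, giving {B,D} and {E,H}.
Refine {B,D} on symbol 0: members go to different blocks, giving {B} and {D}.
Split {A,I} by δ(·,0) → {A} and {I}.
Refine {E,H} on symbol 0: members go to different blocks, giving {E} and {H}.
No further refinement is possible. Final partition (6 blocks): {B} | {A} | {E} | {D} | {I} | {H}.
D and E end up in different blocks, so they are distinguishable. For instance, the string '0' is accepted from only D.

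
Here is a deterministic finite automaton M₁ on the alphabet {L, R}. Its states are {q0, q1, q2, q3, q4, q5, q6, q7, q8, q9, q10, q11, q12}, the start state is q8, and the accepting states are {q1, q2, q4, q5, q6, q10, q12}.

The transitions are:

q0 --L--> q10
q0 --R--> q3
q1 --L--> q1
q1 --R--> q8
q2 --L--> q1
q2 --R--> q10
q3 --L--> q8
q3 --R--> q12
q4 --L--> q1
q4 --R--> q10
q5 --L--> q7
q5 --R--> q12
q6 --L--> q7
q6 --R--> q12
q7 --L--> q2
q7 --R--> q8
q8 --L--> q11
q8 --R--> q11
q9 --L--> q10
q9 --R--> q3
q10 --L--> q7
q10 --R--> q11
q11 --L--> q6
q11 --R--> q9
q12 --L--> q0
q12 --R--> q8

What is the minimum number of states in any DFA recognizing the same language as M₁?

10

States {q4,q5} cannot be reached from the start state, so discard them.
Start with accepting vs non-accepting: {q1,q2,q6,q10,q12} | {q0,q3,q7,q8,q9,q11}.
On input L, block {q1,q2,q6,q10,q12} splits into {q6,q10,q12} and {q1,q2}.
On input R, block {q6,q10,q12} splits into {q10,q12} and {q6}.
Split {q0,q3,q7,q8,q9,q11} by δ(·,L) → {q0,q9} and {q3,q8} and {q7} and {q11}.
On input L, block {q10,q12} splits into {q10} and {q12}.
On input R, block {q1,q2} splits into {q1} and {q2}.
Split {q3,q8} by δ(·,L) → {q3} and {q8}.
Stable partition: {q10} | {q0,q9} | {q1} | {q6} | {q3} | {q7} | {q11} | {q12} | {q2} | {q8} — 10 equivalence classes.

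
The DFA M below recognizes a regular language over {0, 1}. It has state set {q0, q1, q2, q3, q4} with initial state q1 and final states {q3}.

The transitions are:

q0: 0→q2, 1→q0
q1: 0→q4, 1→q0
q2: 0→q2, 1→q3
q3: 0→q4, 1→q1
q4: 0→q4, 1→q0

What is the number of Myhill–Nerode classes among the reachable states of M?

Initial partition by acceptance: {q3} | {q0,q1,q2,q4}.
Split {q0,q1,q2,q4} by δ(·,1) → {q0,q1,q4} and {q2}.
Split {q0,q1,q4} by δ(·,0) → {q1,q4} and {q0}.
No further refinement is possible. Final partition (4 blocks): {q3} | {q1,q4} | {q2} | {q0}.

4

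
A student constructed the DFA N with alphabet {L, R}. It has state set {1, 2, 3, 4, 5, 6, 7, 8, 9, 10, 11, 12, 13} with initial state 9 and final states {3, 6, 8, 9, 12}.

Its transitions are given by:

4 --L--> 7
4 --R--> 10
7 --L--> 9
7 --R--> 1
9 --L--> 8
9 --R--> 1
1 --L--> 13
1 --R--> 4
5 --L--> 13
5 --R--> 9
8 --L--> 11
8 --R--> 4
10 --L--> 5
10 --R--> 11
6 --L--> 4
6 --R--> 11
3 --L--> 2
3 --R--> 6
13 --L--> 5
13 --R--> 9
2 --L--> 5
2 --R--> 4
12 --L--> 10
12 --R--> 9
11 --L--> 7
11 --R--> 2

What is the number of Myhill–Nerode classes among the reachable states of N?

Reachable states from the start: {1,2,4,5,7,8,9,10,11,13}. Unreachable: {3,6,12} — drop them.
P0 = {8,9} | {1,2,4,5,7,10,11,13}.
Split {8,9} by δ(·,L) → {8} and {9}.
On input L, block {1,2,4,5,7,10,11,13} splits into {1,2,4,5,10,11,13} and {7}.
Refine {1,2,4,5,10,11,13} on symbol L: members go to different blocks, giving {1,2,5,10,13} and {4,11}.
Refine {1,2,5,10,13} on symbol R: members go to different blocks, giving {1,2,10} and {5,13}.
No further refinement is possible. Final partition (6 blocks): {8} | {1,2,10} | {9} | {7} | {4,11} | {5,13}.

6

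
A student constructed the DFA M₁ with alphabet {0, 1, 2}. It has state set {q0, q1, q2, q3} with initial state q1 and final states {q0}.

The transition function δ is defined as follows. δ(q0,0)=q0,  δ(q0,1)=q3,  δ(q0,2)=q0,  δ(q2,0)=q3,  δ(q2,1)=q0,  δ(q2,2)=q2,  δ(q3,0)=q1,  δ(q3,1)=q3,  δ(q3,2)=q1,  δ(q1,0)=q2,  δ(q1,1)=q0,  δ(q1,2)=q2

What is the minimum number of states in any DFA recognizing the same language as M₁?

Start with accepting vs non-accepting: {q0} | {q1,q2,q3}.
Split {q1,q2,q3} by δ(·,1) → {q1,q2} and {q3}.
Refine {q1,q2} on symbol 0: members go to different blocks, giving {q1} and {q2}.
No further refinement is possible. Final partition (4 blocks): {q0} | {q1} | {q3} | {q2}.

4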